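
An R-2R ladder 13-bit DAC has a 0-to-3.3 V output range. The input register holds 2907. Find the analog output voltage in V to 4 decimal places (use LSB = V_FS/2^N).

LSB = 3.3 V / 2^13 = 402.83 µV.
V_out = 0 + 2907 × 0.000402832 V = 1.17103 V.

1.1710 V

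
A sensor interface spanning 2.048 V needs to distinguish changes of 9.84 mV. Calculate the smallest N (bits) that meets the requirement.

8 bits

Number of steps required ≥ 2.048 V / 9.84 mV = 208.13.
Need 2^N ≥ 208.13; 2^7 = 128, 2^8 = 256.
Minimum N = 8.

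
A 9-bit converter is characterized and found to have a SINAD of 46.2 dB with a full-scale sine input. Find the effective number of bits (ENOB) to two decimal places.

ENOB = (SINAD − 1.76) / 6.02 = (46.2 − 1.76)/6.02 = 7.382.

7.38 bits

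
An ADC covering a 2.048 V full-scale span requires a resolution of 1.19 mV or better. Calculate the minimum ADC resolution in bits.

11 bits

Number of steps required ≥ 2.048 V / 1.19 mV = 1721.01.
Need 2^N ≥ 1721.01; 2^10 = 1024, 2^11 = 2048.
Minimum N = 11.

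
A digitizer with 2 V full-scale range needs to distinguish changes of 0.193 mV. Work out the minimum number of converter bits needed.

Number of steps required ≥ 2 V / 0.193 mV = 10362.69.
Need 2^N ≥ 10362.69; 2^13 = 8192, 2^14 = 16384.
Minimum N = 14.

14 bits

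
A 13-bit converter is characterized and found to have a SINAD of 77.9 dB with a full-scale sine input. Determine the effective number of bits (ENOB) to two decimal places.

ENOB = (SINAD − 1.76) / 6.02 = (77.9 − 1.76)/6.02 = 12.648.

12.65 bits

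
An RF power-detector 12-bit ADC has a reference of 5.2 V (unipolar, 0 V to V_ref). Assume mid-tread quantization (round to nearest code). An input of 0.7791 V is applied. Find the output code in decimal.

With 4096 levels over 5.2 V, one step is 1.270 mV.
(V_in − V_low)/LSB = (0.7791 − 0) / 0.00126953 = 613.691.
So the output code is 614.

code 614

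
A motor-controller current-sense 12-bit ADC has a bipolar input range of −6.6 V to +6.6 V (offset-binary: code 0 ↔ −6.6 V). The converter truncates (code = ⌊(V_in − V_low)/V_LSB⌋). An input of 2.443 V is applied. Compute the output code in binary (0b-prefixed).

With 4096 levels over 13.2 V, one step is 3.223 mV.
(2.443 − (−6.6)) / 0.00322266 = 2806.070 LSBs.
⌊·⌋(2806.070) = 2806.
In binary (0b-prefixed): 0b101011110110.

code 0b101011110110 (decimal 2806)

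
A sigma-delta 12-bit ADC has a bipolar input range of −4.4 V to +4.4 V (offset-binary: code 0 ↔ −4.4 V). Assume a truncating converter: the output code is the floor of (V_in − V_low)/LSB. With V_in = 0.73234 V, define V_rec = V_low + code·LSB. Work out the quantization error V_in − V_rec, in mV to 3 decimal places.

One LSB is 8.8 V / 4096 = 2.148 mV.
Scaled input = 2388.8710 LSBs, so code = 2388.
Code 2388 maps back to (−4.4) + 2388×0.00214844 V = 0.73046875 V.
Error = 0.73234 − 0.73046875 = 0.00187125 V = 1.871 mV.

1.871 mV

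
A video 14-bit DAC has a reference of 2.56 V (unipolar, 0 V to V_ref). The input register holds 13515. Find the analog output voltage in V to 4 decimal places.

2.1117 V

LSB = 2.56 V / 2^14 = 156.25 µV.
V_out = 0 + 13515 × 0.00015625 V = 2.11172 V.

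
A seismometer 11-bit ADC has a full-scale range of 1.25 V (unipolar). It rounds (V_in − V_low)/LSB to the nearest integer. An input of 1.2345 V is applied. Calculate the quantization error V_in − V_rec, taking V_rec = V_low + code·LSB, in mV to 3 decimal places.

-0.241 mV

LSB = 1.25/2^11 = 0.610 mV.
(V_in − V_low)/LSB = (1.2345 − 0)/0.000610352 = 2022.6048 → code 2023 (round).
Reconstructed: 1.2347412 V.
Difference: -0.000241211 V → -0.241 mV.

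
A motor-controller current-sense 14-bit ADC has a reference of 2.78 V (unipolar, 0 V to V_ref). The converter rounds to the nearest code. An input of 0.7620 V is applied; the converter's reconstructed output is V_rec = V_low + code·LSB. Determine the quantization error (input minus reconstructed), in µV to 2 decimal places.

-22.71 µV

One LSB is 2.78 V / 16384 = 169.68 µV.
(0.7620 − 0)/0.000169678 = 4490.8662; round gives code 4491.
Reconstructed: 0.76202271 V.
Error = 0.7620 − 0.76202271 = -2.27051e-05 V = -22.71 µV.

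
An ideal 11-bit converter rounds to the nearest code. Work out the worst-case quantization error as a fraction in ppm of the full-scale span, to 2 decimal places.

244.14 ppm

Rounding → worst-case error = ½ LSB = V_FS/2^12, so 1e+06/4096 = 244.141 ppm of full scale.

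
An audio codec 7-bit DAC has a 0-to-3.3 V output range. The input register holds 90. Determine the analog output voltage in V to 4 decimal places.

LSB = 3.3 V / 2^7 = 25.781 mV.
V_out = 0 + 90 × 0.0257812 V = 2.32031 V.

2.3203 V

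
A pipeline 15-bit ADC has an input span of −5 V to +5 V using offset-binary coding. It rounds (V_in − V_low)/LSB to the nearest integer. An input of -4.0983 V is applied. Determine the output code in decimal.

code 2955

LSB = 10 V / 32768 = 305.18 µV.
Input sits at 2954.691 steps above V_low.
So the output code is 2955.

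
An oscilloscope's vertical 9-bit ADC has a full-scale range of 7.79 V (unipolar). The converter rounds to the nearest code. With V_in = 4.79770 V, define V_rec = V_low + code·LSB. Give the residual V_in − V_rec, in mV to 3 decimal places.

LSB = 7.79/2^9 = 15.215 mV.
(V_in − V_low)/LSB = (4.79770 − 0)/0.0152148 = 315.3302 → code 315 (round).
V_rec = 0 + 315·0.0152148 = 4.7926758 V.
Error = 4.79770 − 4.7926758 = 0.00502422 V = 5.024 mV.

5.024 mV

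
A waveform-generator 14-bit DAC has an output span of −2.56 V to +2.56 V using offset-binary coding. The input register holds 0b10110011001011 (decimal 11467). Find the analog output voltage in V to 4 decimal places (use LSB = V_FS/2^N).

LSB = 5.12 V / 2^14 = 312.50 µV.
Code 0b10110011001011 = 11467 decimal.
V_out = (−2.56) + 11467 × 0.0003125 V = 1.02344 V.

1.0234 V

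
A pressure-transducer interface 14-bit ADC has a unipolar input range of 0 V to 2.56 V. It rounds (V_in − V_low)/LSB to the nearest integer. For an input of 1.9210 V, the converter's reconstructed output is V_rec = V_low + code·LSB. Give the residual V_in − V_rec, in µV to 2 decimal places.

62.50 µV

LSB = 2.56/2^14 = 156.25 µV.
Scaled input = 12294.4000 LSBs, so code = 12294.
V_rec = 0 + 12294·0.00015625 = 1.9209375 V.
V_in − V_rec = 6.25e-05 V = 62.50 µV.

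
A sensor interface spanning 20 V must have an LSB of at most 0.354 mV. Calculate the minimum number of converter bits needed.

16 bits

Number of steps required ≥ 20 V / 0.354 mV = 56497.18.
Need 2^N ≥ 56497.18; 2^15 = 32768, 2^16 = 65536.
Minimum N = 16.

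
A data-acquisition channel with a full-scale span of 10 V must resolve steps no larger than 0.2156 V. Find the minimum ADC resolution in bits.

Number of steps required ≥ 10 V / 0.2156 V = 46.38.
Need 2^N ≥ 46.38; 2^5 = 32, 2^6 = 64.
Minimum N = 6.

6 bits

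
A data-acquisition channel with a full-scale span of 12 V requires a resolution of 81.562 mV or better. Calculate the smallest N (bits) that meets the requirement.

8 bits

Number of steps required ≥ 12 V / 81.562 mV = 147.13.
Need 2^N ≥ 147.13; 2^7 = 128, 2^8 = 256.
Minimum N = 8.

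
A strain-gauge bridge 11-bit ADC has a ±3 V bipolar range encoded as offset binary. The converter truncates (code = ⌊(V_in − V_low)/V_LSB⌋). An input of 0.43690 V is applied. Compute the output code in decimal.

code 1173

Full-scale span = 6 V; LSB = 6/2^11 = 2.930 mV.
Input sits at 1173.129 steps above V_low.
Floor → code 1173.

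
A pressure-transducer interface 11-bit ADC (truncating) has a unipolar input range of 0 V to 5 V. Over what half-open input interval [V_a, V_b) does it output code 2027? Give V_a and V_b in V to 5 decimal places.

LSB = 5/2^11 = 2.441 mV.
V_a = V_low + 2027·LSB = 4.94873 V; V_b = V_low + 2028·LSB = 4.95117 V.

[4.94873 V, 4.95117 V)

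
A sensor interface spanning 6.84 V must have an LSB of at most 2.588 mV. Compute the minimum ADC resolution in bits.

Number of steps required ≥ 6.84 V / 2.588 mV = 2642.97.
Need 2^N ≥ 2642.97; 2^11 = 2048, 2^12 = 4096.
Minimum N = 12.

12 bits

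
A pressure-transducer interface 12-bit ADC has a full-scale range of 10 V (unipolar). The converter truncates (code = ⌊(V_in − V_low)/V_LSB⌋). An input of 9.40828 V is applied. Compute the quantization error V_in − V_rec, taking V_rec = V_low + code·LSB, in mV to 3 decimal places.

1.542 mV

Step size: 10 V ÷ 2^12 = 2.441 mV.
(9.40828 − 0)/0.00244141 = 3853.6315; ⌊·⌋ gives code 3853.
V_rec = 0 + 3853·0.00244141 = 9.4067383 V.
V_in − V_rec = 0.00154172 V = 1.542 mV.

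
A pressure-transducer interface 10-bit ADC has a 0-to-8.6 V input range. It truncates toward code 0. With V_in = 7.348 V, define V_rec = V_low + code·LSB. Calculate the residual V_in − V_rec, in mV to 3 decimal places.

Step size: 8.6 V ÷ 2^10 = 8.398 mV.
(V_in − V_low)/LSB = (7.348 − 0)/0.00839844 = 874.9247 → code 874 (floor).
V_rec = 0 + 874·0.00839844 = 7.3402344 V.
V_in − V_rec = 0.00776562 V = 7.766 mV.

7.766 mV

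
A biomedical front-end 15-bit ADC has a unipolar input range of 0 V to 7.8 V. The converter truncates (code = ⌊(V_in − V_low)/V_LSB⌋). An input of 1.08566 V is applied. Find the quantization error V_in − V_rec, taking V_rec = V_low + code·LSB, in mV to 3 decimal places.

Step size: 7.8 V ÷ 2^15 = 238.04 µV.
(1.08566 − 0)/0.000238037 = 4560.8855; ⌊·⌋ gives code 4560.
Code 4560 maps back to 0 + 4560×0.000238037 V = 1.0854492 V.
Error = 1.08566 − 1.0854492 = 0.000210781 V = 0.211 mV.

0.211 mV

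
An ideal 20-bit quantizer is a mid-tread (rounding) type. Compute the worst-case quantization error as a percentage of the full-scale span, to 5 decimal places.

0.00005 %

Rounding → worst-case error = ½ LSB = V_FS/2^21, so 100/2097152 = 4.76837e-05 % of full scale.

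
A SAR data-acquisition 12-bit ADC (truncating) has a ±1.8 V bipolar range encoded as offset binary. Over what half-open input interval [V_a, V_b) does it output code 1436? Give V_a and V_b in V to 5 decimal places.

LSB = 3.6/2^12 = 0.879 mV.
V_a = V_low + 1436·LSB = -0.537891 V; V_b = V_low + 1437·LSB = -0.537012 V.

[-0.53789 V, -0.53701 V)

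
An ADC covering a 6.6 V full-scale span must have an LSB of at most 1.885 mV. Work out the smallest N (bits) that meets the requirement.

Number of steps required ≥ 6.6 V / 1.885 mV = 3501.33.
Need 2^N ≥ 3501.33; 2^11 = 2048, 2^12 = 4096.
Minimum N = 12.

12 bits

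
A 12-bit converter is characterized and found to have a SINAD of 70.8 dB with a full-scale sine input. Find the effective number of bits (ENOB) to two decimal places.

ENOB = (SINAD − 1.76) / 6.02 = (70.8 − 1.76)/6.02 = 11.468.

11.47 bits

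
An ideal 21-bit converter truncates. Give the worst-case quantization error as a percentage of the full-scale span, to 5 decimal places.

Truncating → worst-case error = 1 LSB = V_FS/2^21, so 100/2097152 = 4.76837e-05 % of full scale.

0.00005 %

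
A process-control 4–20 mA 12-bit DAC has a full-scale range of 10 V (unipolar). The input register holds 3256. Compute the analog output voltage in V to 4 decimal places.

7.9492 V

LSB = 10 V / 2^12 = 2.441 mV.
V_out = 0 + 3256 × 0.00244141 V = 7.94922 V.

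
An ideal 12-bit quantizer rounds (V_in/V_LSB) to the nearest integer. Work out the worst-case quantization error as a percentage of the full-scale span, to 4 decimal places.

0.0122 %

Rounding → worst-case error = ½ LSB = V_FS/2^13, so 100/8192 = 0.012207 % of full scale.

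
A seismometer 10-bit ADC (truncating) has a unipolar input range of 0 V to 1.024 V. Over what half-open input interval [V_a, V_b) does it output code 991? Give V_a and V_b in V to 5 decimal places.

[0.99100 V, 0.99200 V)

LSB = 1.024/2^10 = 1.000 mV.
V_a = V_low + 991·LSB = 0.991 V; V_b = V_low + 992·LSB = 0.992 V.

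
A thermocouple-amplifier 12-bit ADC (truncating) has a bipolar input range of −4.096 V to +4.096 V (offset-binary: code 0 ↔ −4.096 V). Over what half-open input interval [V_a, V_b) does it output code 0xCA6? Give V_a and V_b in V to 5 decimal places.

LSB = 8.192/2^12 = 2.000 mV.
Code 0xCA6 = 3238 decimal.
V_a = V_low + 3238·LSB = 2.38 V; V_b = V_low + 3239·LSB = 2.382 V.

[2.38000 V, 2.38200 V)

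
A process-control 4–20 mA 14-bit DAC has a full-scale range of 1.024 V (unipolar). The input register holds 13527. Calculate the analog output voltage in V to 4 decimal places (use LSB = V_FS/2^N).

LSB = 1.024 V / 2^14 = 62.50 µV.
V_out = 0 + 13527 × 6.25e-05 V = 0.845437 V.

0.8454 V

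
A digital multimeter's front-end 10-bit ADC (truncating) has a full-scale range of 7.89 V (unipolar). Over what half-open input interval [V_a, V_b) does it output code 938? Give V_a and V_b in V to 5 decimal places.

LSB = 7.89/2^10 = 7.705 mV.
V_a = V_low + 938·LSB = 7.22736 V; V_b = V_low + 939·LSB = 7.23507 V.

[7.22736 V, 7.23507 V)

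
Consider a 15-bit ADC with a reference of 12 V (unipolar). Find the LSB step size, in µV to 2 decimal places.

366.21 µV

Full-scale span = 12 V.
LSB = 12 / 2^15 = 12 / 32768 = 0.000366211 V = 366.21 µV.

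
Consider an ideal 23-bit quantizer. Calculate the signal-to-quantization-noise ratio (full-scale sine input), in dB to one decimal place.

SNR ≈ 6.02·N + 1.76 dB = 6.02·23 + 1.76 = 140.22 dB.

140.2 dB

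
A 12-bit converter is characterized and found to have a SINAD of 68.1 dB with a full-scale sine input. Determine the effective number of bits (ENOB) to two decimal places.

ENOB = (SINAD − 1.76) / 6.02 = (68.1 − 1.76)/6.02 = 11.020.

11.02 bits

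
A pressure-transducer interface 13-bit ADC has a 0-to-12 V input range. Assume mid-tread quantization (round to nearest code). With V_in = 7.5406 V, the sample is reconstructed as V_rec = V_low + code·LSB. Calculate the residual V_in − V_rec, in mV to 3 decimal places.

-0.416 mV

LSB = 12/2^13 = 1.465 mV.
(7.5406 − 0)/0.00146484 = 5147.7163; round gives code 5148.
V_rec = 0 + 5148·0.00146484 = 7.5410156 V.
Difference: -0.000415625 V → -0.416 mV.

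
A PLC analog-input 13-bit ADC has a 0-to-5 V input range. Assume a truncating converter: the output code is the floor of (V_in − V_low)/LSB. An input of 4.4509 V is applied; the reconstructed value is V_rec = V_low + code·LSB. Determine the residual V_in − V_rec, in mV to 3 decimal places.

LSB = 5/2^13 = 0.610 mV.
(V_in − V_low)/LSB = (4.4509 − 0)/0.000610352 = 7292.3546 → code 7292 (floor).
Code 7292 maps back to 0 + 7292×0.000610352 V = 4.4506836 V.
Error = 4.4509 − 4.4506836 = 0.000216406 V = 0.216 mV.

0.216 mV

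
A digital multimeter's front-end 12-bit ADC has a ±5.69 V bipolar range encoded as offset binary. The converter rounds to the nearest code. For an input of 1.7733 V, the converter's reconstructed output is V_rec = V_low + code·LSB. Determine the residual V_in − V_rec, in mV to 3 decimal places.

LSB = 11.38/2^12 = 2.778 mV.
Scaled input = 2686.2633 LSBs, so code = 2686.
Code 2686 maps back to (−5.69) + 2686×0.00277832 V = 1.7725684 V.
Error = 1.7733 − 1.7725684 = 0.000731641 V = 0.732 mV.

0.732 mV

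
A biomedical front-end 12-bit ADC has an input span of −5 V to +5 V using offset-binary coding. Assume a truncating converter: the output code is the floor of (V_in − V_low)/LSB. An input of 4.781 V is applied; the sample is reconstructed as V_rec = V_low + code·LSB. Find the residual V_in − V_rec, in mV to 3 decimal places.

0.727 mV

LSB = 10/2^12 = 2.441 mV.
(4.781 − (−5))/0.00244141 = 4006.2976; ⌊·⌋ gives code 4006.
V_rec = (−5) + 4006·0.00244141 = 4.7802734 V.
V_in − V_rec = 0.000726562 V = 0.727 mV.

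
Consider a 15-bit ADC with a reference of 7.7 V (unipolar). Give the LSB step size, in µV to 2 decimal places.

234.99 µV

Full-scale span = 7.7 V.
LSB = 7.7 / 2^15 = 7.7 / 32768 = 0.000234985 V = 234.99 µV.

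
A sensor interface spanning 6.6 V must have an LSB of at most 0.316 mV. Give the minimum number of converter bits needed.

15 bits

Number of steps required ≥ 6.6 V / 0.316 mV = 20886.08.
Need 2^N ≥ 20886.08; 2^14 = 16384, 2^15 = 32768.
Minimum N = 15.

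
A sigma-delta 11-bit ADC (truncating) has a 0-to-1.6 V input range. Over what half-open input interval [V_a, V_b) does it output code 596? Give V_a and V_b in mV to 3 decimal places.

LSB = 1.6/2^11 = 0.781 mV.
V_a = V_low + 596·LSB = 0.465625 V; V_b = V_low + 597·LSB = 0.466406 V.

[465.625 mV, 466.406 mV)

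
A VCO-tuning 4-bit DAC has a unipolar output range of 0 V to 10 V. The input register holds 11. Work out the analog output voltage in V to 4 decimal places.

LSB = 10 V / 2^4 = 0.6250 V.
V_out = 0 + 11 × 0.625 V = 6.875 V.

6.8750 V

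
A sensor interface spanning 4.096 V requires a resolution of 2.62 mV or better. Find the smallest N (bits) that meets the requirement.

11 bits

Number of steps required ≥ 4.096 V / 2.62 mV = 1563.36.
Need 2^N ≥ 1563.36; 2^10 = 1024, 2^11 = 2048.
Minimum N = 11.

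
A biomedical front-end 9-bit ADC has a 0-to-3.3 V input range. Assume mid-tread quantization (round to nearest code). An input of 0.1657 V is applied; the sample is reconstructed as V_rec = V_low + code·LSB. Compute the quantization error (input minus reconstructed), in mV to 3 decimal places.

LSB = 3.3/2^9 = 6.445 mV.
Scaled input = 25.7086 LSBs, so code = 26.
Code 26 maps back to 0 + 26×0.00644531 V = 0.16757812 V.
V_in − V_rec = -0.00187813 V = -1.878 mV.

-1.878 mV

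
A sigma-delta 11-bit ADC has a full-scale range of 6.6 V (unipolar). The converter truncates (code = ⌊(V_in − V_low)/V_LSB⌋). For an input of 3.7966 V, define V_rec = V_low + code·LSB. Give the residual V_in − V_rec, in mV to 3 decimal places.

Step size: 6.6 V ÷ 2^11 = 3.223 mV.
(V_in − V_low)/LSB = (3.7966 − 0)/0.00322266 = 1178.0965 → code 1178 (floor).
Code 1178 maps back to 0 + 1178×0.00322266 V = 3.7962891 V.
Difference: 0.000310938 V → 0.311 mV.

0.311 mV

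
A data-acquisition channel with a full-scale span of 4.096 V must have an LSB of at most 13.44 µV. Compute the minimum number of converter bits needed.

Number of steps required ≥ 4.096 V / 13.44 µV = 304761.90.
Need 2^N ≥ 304761.90; 2^18 = 262144, 2^19 = 524288.
Minimum N = 19.

19 bits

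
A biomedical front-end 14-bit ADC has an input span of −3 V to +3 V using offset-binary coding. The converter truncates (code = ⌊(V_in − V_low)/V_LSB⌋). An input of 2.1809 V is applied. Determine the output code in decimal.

code 14147

Full-scale span = 6 V; LSB = 6/2^14 = 366.21 µV.
(V_in − V_low)/LSB = (2.1809 − (−3)) / 0.000366211 = 14147.311.
So the output code is 14147.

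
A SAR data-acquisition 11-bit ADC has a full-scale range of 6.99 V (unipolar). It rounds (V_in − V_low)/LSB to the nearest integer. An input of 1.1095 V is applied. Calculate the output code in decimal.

code 325

Full-scale span = 6.99 V; LSB = 6.99/2^11 = 3.413 mV.
(V_in − V_low)/LSB = (1.1095 − 0) / 0.00341309 = 325.072.
Round → code 325.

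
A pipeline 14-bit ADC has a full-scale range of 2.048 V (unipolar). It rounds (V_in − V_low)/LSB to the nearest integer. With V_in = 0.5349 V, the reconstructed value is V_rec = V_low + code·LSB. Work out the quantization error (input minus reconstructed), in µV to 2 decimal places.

Step size: 2.048 V ÷ 2^14 = 125.00 µV.
(V_in − V_low)/LSB = (0.5349 − 0)/0.000125 = 4279.2000 → code 4279 (round).
Reconstructed: 0.534875 V.
Error = 0.5349 − 0.534875 = 2.5e-05 V = 25.00 µV.

25.00 µV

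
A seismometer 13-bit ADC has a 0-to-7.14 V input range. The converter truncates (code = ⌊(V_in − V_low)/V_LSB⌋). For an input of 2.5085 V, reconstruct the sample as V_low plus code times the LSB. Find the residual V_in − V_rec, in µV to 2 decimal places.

LSB = 7.14/2^13 = 0.872 mV.
(V_in − V_low)/LSB = (2.5085 − 0)/0.000871582 = 2878.0997 → code 2878 (floor).
Code 2878 maps back to 0 + 2878×0.000871582 V = 2.5084131 V.
Difference: 8.69141e-05 V → 86.91 µV.

86.91 µV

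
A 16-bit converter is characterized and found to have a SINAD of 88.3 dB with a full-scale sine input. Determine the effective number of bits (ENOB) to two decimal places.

14.38 bits

ENOB = (SINAD − 1.76) / 6.02 = (88.3 − 1.76)/6.02 = 14.375.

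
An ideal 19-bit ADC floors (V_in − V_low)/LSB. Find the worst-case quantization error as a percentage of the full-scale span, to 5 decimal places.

Truncating → worst-case error = 1 LSB = V_FS/2^19, so 100/524288 = 0.000190735 % of full scale.

0.00019 %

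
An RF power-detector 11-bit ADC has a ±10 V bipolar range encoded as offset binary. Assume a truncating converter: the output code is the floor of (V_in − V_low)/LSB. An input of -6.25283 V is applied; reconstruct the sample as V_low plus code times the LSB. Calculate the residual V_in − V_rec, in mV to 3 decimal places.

Step size: 20 V ÷ 2^11 = 9.766 mV.
(-6.25283 − (−10))/0.00976562 = 383.7102; ⌊·⌋ gives code 383.
V_rec = (−10) + 383·0.00976562 = -6.2597656 V.
Difference: 0.00693562 V → 6.936 mV.

6.936 mV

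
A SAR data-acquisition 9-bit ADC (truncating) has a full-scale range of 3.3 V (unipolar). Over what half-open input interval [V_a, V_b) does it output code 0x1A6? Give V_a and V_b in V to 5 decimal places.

LSB = 3.3/2^9 = 6.445 mV.
Code 0x1A6 = 422 decimal.
V_a = V_low + 422·LSB = 2.71992 V; V_b = V_low + 423·LSB = 2.72637 V.

[2.71992 V, 2.72637 V)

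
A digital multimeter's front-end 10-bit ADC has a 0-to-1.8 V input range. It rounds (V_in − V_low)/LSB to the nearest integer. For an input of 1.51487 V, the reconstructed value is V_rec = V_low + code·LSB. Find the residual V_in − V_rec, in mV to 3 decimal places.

-0.364 mV

One LSB is 1.8 V / 1024 = 1.758 mV.
Scaled input = 861.7927 LSBs, so code = 862.
Reconstructed: 1.5152344 V.
Error = 1.51487 − 1.5152344 = -0.000364375 V = -0.364 mV.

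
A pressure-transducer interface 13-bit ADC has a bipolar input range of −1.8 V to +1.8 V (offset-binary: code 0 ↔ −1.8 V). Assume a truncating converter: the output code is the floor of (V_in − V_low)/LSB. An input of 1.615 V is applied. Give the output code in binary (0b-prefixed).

code 0b1111001011011 (decimal 7771)

Full-scale span = 3.6 V; LSB = 3.6/2^13 = 439.45 µV.
(1.615 − (−1.8)) / 0.000439453 = 7771.022 LSBs.
So the output code is 7771.
In binary (0b-prefixed): 0b1111001011011.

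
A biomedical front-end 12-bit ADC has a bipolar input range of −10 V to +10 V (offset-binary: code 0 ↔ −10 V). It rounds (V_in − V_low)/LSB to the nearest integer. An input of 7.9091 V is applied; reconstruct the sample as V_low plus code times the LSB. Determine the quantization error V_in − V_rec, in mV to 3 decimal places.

-1.056 mV

Step size: 20 V ÷ 2^12 = 4.883 mV.
Scaled input = 3667.7837 LSBs, so code = 3668.
Reconstructed: 7.9101562 V.
V_in − V_rec = -0.00105625 V = -1.056 mV.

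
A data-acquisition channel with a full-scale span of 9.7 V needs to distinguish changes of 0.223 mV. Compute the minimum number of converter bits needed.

16 bits

Number of steps required ≥ 9.7 V / 0.223 mV = 43497.76.
Need 2^N ≥ 43497.76; 2^15 = 32768, 2^16 = 65536.
Minimum N = 16.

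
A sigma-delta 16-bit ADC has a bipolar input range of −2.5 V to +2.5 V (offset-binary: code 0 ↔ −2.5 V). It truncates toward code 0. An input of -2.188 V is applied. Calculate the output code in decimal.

With 65536 levels over 5 V, one step is 76.29 µV.
(-2.188 − (−2.5)) / 7.62939e-05 = 4089.446 LSBs.
Floor → code 4089.

code 4089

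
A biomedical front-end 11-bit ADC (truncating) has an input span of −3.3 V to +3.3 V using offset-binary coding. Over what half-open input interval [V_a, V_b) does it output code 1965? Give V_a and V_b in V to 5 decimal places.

[3.03252 V, 3.03574 V)

LSB = 6.6/2^11 = 3.223 mV.
V_a = V_low + 1965·LSB = 3.03252 V; V_b = V_low + 1966·LSB = 3.03574 V.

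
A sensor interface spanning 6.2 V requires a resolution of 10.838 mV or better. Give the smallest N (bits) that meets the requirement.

10 bits

Number of steps required ≥ 6.2 V / 10.838 mV = 572.06.
Need 2^N ≥ 572.06; 2^9 = 512, 2^10 = 1024.
Minimum N = 10.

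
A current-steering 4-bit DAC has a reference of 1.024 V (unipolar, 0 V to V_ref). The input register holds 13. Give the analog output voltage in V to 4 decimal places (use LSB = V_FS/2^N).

0.8320 V

LSB = 1.024 V / 2^4 = 64.000 mV.
V_out = 0 + 13 × 0.064 V = 0.832 V.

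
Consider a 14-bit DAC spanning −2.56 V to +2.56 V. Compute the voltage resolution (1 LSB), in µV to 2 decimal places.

312.50 µV

Full-scale span = 5.12 V.
LSB = 5.12 / 2^14 = 5.12 / 16384 = 0.0003125 V = 312.50 µV.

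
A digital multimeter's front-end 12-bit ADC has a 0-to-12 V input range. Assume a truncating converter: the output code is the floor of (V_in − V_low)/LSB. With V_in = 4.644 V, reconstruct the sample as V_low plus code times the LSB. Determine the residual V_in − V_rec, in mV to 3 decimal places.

Step size: 12 V ÷ 2^12 = 2.930 mV.
Scaled input = 1585.1520 LSBs, so code = 1585.
V_rec = 0 + 1585·0.00292969 = 4.6435547 V.
V_in − V_rec = 0.000445313 V = 0.445 mV.

0.445 mV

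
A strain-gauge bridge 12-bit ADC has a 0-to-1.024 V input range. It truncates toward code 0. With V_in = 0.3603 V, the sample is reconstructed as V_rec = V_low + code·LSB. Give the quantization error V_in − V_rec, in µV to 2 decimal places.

50.00 µV

LSB = 1.024/2^12 = 250.00 µV.
(V_in − V_low)/LSB = (0.3603 − 0)/0.00025 = 1441.2000 → code 1441 (floor).
Reconstructed: 0.36025 V.
Difference: 5e-05 V → 50.00 µV.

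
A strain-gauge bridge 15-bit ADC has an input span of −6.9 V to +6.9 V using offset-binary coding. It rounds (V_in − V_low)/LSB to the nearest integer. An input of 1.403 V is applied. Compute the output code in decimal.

With 32768 levels over 13.8 V, one step is 421.14 µV.
(V_in − V_low)/LSB = (1.403 − (−6.9)) / 0.000421143 = 19715.413.
Round → code 19715.

code 19715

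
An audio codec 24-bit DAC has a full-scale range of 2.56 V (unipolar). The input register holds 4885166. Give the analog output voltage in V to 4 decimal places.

LSB = 2.56 V / 2^24 = 0.15 µV.
V_out = 0 + 4885166 × 1.52588e-07 V = 0.745417 V.

0.7454 V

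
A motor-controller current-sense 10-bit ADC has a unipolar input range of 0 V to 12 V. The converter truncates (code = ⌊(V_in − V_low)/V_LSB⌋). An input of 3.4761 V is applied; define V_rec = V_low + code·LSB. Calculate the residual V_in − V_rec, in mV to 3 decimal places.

7.350 mV

LSB = 12/2^10 = 11.719 mV.
(3.4761 − 0)/0.0117188 = 296.6272; ⌊·⌋ gives code 296.
Code 296 maps back to 0 + 296×0.0117188 V = 3.46875 V.
Error = 3.4761 − 3.46875 = 0.00735 V = 7.350 mV.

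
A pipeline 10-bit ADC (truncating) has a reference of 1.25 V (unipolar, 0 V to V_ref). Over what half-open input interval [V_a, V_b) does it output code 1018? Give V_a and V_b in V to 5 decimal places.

[1.24268 V, 1.24390 V)

LSB = 1.25/2^10 = 1.221 mV.
V_a = V_low + 1018·LSB = 1.24268 V; V_b = V_low + 1019·LSB = 1.2439 V.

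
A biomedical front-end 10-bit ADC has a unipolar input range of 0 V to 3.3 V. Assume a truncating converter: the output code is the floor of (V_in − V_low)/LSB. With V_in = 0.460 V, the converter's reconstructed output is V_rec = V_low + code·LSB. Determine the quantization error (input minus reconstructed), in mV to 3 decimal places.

2.383 mV

One LSB is 3.3 V / 1024 = 3.223 mV.
Scaled input = 142.7394 LSBs, so code = 142.
Code 142 maps back to 0 + 142×0.00322266 V = 0.45761719 V.
Error = 0.460 − 0.45761719 = 0.00238281 V = 2.383 mV.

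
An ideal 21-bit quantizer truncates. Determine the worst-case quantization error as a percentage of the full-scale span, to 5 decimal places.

0.00005 %

Truncating → worst-case error = 1 LSB = V_FS/2^21, so 100/2097152 = 4.76837e-05 % of full scale.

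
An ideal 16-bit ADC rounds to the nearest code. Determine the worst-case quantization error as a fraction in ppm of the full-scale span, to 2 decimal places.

Rounding → worst-case error = ½ LSB = V_FS/2^17, so 1e+06/131072 = 7.62939 ppm of full scale.

7.63 ppm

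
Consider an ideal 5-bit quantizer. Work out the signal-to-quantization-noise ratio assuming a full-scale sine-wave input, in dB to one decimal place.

SNR ≈ 6.02·N + 1.76 dB = 6.02·5 + 1.76 = 31.86 dB.

31.9 dB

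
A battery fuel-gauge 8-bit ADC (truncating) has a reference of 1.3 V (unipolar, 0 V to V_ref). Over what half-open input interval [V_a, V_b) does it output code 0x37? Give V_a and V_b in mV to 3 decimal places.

[279.297 mV, 284.375 mV)

LSB = 1.3/2^8 = 5.078 mV.
Code 0x37 = 55 decimal.
V_a = V_low + 55·LSB = 0.279297 V; V_b = V_low + 56·LSB = 0.284375 V.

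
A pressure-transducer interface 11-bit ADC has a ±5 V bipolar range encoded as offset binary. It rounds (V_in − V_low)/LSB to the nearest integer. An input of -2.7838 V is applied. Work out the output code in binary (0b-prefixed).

LSB = 10 V / 2048 = 4.883 mV.
(-2.7838 − (−5)) / 0.00488281 = 453.878 LSBs.
So the output code is 454.
In binary (0b-prefixed): 0b111000110.

code 0b111000110 (decimal 454)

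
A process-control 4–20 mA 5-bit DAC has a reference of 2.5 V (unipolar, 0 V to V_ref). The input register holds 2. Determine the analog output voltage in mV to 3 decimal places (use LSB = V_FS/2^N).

156.250 mV

LSB = 2.5 V / 2^5 = 78.125 mV.
V_out = 0 + 2 × 0.078125 V = 0.15625 V.
= 156.250 mV.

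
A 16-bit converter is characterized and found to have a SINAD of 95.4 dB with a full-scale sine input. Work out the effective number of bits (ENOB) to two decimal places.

15.55 bits

ENOB = (SINAD − 1.76) / 6.02 = (95.4 − 1.76)/6.02 = 15.555.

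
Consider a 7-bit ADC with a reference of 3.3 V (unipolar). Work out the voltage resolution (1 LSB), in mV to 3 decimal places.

Full-scale span = 3.3 V.
LSB = 3.3 / 2^7 = 3.3 / 128 = 0.0257812 V = 25.781 mV.

25.781 mV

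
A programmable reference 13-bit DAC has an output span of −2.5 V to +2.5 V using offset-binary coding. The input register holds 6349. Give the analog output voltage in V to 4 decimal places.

1.3751 V

LSB = 5 V / 2^13 = 0.610 mV.
V_out = (−2.5) + 6349 × 0.000610352 V = 1.37512 V.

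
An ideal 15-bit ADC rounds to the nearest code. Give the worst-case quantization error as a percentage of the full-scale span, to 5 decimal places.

0.00153 %

Rounding → worst-case error = ½ LSB = V_FS/2^16, so 100/65536 = 0.00152588 % of full scale.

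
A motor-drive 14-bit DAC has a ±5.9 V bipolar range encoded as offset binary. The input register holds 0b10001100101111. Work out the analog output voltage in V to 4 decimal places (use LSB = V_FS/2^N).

0.5870 V

LSB = 11.8 V / 2^14 = 0.720 mV.
Code 0b10001100101111 = 9007 decimal.
V_out = (−5.9) + 9007 × 0.000720215 V = 0.586975 V.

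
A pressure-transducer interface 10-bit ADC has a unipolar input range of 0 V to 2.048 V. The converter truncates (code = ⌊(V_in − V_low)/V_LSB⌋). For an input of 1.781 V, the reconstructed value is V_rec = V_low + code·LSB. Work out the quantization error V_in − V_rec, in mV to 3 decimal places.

LSB = 2.048/2^10 = 2.000 mV.
(1.781 − 0)/0.002 = 890.5000; ⌊·⌋ gives code 890.
Code 890 maps back to 0 + 890×0.002 V = 1.78 V.
Error = 1.781 − 1.78 = 0.001 V = 1.000 mV.

1.000 mV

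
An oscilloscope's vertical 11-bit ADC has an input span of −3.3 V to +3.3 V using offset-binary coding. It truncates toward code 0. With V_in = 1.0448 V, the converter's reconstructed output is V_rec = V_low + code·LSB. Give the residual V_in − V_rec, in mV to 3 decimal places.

Step size: 6.6 V ÷ 2^11 = 3.223 mV.
(V_in − V_low)/LSB = (1.0448 − (−3.3))/0.00322266 = 1348.2046 → code 1348 (floor).
Code 1348 maps back to (−3.3) + 1348×0.00322266 V = 1.0441406 V.
Error = 1.0448 − 1.0441406 = 0.000659375 V = 0.659 mV.

0.659 mV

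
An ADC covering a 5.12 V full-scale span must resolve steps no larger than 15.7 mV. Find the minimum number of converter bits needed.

9 bits

Number of steps required ≥ 5.12 V / 15.7 mV = 326.11.
Need 2^N ≥ 326.11; 2^8 = 256, 2^9 = 512.
Minimum N = 9.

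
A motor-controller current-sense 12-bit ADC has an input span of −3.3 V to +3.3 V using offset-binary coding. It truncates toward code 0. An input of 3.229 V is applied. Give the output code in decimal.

code 4051

With 4096 levels over 6.6 V, one step is 1.611 mV.
Input sits at 4051.937 steps above V_low.
Floor → code 4051.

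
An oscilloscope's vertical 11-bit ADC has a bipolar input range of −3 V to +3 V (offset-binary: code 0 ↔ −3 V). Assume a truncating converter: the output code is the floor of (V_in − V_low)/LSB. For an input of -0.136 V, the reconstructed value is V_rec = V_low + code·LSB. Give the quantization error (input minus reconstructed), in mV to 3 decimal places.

LSB = 6/2^11 = 2.930 mV.
(-0.136 − (−3))/0.00292969 = 977.5787; ⌊·⌋ gives code 977.
Code 977 maps back to (−3) + 977×0.00292969 V = -0.13769531 V.
Error = -0.136 − (−0.13769531) = 0.00169531 V = 1.695 mV.

1.695 mV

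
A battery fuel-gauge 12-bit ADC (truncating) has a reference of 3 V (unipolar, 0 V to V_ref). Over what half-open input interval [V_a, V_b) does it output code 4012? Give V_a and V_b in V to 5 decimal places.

LSB = 3/2^12 = 0.732 mV.
V_a = V_low + 4012·LSB = 2.93848 V; V_b = V_low + 4013·LSB = 2.93921 V.

[2.93848 V, 2.93921 V)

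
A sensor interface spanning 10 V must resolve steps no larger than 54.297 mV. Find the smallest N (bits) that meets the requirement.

8 bits

Number of steps required ≥ 10 V / 54.297 mV = 184.17.
Need 2^N ≥ 184.17; 2^7 = 128, 2^8 = 256.
Minimum N = 8.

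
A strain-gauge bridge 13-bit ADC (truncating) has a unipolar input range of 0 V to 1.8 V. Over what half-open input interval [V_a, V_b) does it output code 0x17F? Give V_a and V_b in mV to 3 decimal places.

LSB = 1.8/2^13 = 219.73 µV.
Code 0x17F = 383 decimal.
V_a = V_low + 383·LSB = 0.0841553 V; V_b = V_low + 384·LSB = 0.084375 V.

[84.155 mV, 84.375 mV)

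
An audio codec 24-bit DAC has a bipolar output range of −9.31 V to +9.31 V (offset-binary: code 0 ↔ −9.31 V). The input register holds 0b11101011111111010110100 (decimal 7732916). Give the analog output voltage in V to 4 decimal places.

-0.7277 V

LSB = 18.62 V / 2^24 = 1.11 µV.
Code 0b11101011111111010110100 = 7732916 decimal.
V_out = (−9.31) + 7732916 × 1.10984e-06 V = -0.727712 V.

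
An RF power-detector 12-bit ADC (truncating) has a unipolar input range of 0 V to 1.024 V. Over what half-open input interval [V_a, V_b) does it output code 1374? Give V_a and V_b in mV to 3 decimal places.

[343.500 mV, 343.750 mV)

LSB = 1.024/2^12 = 250.00 µV.
V_a = V_low + 1374·LSB = 0.3435 V; V_b = V_low + 1375·LSB = 0.34375 V.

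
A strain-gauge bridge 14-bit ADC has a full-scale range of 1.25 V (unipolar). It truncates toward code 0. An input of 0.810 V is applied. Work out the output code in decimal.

Full-scale span = 1.25 V; LSB = 1.25/2^14 = 76.29 µV.
Input sits at 10616.832 steps above V_low.
⌊·⌋(10616.832) = 10616.

code 10616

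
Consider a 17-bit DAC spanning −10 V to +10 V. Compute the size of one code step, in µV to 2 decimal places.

Full-scale span = 20 V.
LSB = 20 / 2^17 = 20 / 131072 = 0.000152588 V = 152.59 µV.

152.59 µV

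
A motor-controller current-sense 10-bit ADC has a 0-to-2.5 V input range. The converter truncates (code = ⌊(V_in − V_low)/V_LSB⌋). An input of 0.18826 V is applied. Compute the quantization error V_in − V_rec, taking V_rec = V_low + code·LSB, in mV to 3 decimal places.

0.272 mV

LSB = 2.5/2^10 = 2.441 mV.
(0.18826 − 0)/0.00244141 = 77.1113; ⌊·⌋ gives code 77.
V_rec = 0 + 77·0.00244141 = 0.18798828 V.
Error = 0.18826 − 0.18798828 = 0.000271719 V = 0.272 mV.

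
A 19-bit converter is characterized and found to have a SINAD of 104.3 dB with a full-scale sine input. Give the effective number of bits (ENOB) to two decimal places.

17.03 bits

ENOB = (SINAD − 1.76) / 6.02 = (104.3 − 1.76)/6.02 = 17.033.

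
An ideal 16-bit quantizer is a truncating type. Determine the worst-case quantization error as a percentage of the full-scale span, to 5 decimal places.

0.00153 %

Truncating → worst-case error = 1 LSB = V_FS/2^16, so 100/65536 = 0.00152588 % of full scale.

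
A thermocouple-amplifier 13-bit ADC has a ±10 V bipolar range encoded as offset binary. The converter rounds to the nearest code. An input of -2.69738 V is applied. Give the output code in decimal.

code 2991

LSB = 20 V / 8192 = 2.441 mV.
Input sits at 2991.153 steps above V_low.
Round → code 2991.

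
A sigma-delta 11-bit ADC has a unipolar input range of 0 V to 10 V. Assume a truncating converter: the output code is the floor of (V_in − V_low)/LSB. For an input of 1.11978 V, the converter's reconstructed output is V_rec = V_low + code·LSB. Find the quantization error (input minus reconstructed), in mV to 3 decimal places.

Step size: 10 V ÷ 2^11 = 4.883 mV.
(1.11978 − 0)/0.00488281 = 229.3309; ⌊·⌋ gives code 229.
V_rec = 0 + 229·0.00488281 = 1.1181641 V.
Difference: 0.00161594 V → 1.616 mV.

1.616 mV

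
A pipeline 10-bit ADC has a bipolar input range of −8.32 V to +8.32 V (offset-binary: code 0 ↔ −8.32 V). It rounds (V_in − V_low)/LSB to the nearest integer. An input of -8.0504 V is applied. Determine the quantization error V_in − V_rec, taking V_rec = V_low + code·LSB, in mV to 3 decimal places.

LSB = 16.64/2^10 = 16.250 mV.
(-8.0504 − (−8.32))/0.01625 = 16.5908; round gives code 17.
V_rec = (−8.32) + 17·0.01625 = -8.04375 V.
Difference: -0.00665 V → -6.650 mV.

-6.650 mV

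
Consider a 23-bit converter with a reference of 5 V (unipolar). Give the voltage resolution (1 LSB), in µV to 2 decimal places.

Full-scale span = 5 V.
LSB = 5 / 2^23 = 5 / 8388608 = 5.96046e-07 V = 0.60 µV.

0.60 µV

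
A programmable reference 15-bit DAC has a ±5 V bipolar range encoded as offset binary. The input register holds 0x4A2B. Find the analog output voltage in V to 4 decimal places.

LSB = 10 V / 2^15 = 305.18 µV.
Code 0x4A2B = 18987 decimal.
V_out = (−5) + 18987 × 0.000305176 V = 0.794373 V.

0.7944 V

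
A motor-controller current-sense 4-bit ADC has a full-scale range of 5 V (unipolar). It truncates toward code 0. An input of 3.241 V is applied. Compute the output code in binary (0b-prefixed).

code 0b1010 (decimal 10)

With 16 levels over 5 V, one step is 312.500 mV.
Input sits at 10.371 steps above V_low.
So the output code is 10.
In binary (0b-prefixed): 0b1010.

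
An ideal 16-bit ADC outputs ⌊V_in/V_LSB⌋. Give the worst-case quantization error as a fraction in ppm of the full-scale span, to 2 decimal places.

15.26 ppm

Truncating → worst-case error = 1 LSB = V_FS/2^16, so 1e+06/65536 = 15.2588 ppm of full scale.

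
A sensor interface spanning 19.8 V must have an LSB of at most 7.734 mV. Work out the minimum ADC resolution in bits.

12 bits

Number of steps required ≥ 19.8 V / 7.734 mV = 2560.12.
Need 2^N ≥ 2560.12; 2^11 = 2048, 2^12 = 4096.
Minimum N = 12.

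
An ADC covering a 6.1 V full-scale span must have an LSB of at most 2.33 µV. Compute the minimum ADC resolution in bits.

Number of steps required ≥ 6.1 V / 2.33 µV = 2618025.75.
Need 2^N ≥ 2618025.75; 2^21 = 2097152, 2^22 = 4194304.
Minimum N = 22.

22 bits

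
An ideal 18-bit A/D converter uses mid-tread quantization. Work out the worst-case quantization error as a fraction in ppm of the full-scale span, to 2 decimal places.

1.91 ppm

Rounding → worst-case error = ½ LSB = V_FS/2^19, so 1e+06/524288 = 1.90735 ppm of full scale.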